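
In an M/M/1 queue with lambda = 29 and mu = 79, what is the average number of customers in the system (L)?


rho = 29/79; L = rho/(1-rho) = 0.58

0.58


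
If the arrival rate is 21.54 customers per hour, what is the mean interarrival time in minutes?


Mean interarrival time = 60/lambda = 60/21.54 = 2.79 minutes

2.79 minutes


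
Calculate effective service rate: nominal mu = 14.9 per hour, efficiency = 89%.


Effective rate = mu * efficiency = 14.9 * 0.89 = 13.26 per hour

13.26 per hour


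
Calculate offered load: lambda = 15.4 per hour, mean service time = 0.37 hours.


Offered load a = lambda * E[S] = 15.4 * 0.37 = 5.7 Erlangs

5.7 Erlangs


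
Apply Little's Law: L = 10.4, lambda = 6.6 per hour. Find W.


W = L / lambda = 10.4 / 6.6 = 1.5758 hours

1.5758 hours


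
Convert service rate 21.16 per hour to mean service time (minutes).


Mean service time = 60/mu = 60/21.16 = 2.84 minutes

2.84 minutes


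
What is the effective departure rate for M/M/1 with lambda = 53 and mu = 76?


For a stable queue (lambda < mu), throughput = lambda = 53 per hour

53 per hour


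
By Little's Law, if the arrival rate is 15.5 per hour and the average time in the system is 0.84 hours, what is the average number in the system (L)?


L = lambda * W = 15.5 * 0.84 = 13.02

13.02


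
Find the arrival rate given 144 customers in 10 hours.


lambda = total arrivals / time = 144 / 10 = 14.4 per hour

14.4 per hour


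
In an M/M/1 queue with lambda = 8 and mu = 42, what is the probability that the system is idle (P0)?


P0 = 1 - rho = 1 - 8/42 = 0.8095

0.8095


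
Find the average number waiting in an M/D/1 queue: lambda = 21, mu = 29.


M/D/1: Lq = rho^2 / (2*(1-rho)) where rho = 21/29; Lq = 0.95

0.95


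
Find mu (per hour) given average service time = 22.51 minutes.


mu = 60 / avg_service_time = 60 / 22.51 = 2.67 per hour

2.67 per hour


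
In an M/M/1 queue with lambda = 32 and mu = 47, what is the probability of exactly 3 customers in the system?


rho = 32/47; P(n) = (1-rho)*rho^n = (1-32/47)*(32/47)^3 = 0.1007

0.1007


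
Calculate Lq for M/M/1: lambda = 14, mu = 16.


rho = 14/16; Lq = rho^2/(1-rho) = 6.13

6.13


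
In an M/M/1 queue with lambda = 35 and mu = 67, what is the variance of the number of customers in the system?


rho = 35/67; Var(N) = rho/(1-rho)^2 = 2.29

2.29


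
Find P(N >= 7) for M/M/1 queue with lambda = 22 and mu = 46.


P(N >= 7) = rho^7 = (22/46)^7 = 0.0057

0.0057


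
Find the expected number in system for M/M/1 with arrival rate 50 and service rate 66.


rho = 50/66; L = rho/(1-rho) = 3.13

3.13


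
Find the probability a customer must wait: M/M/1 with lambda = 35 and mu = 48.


P(wait) = rho = lambda/mu = 35/48 = 0.7292

0.7292


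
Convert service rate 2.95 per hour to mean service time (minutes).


Mean service time = 60/mu = 60/2.95 = 20.34 minutes

20.34 minutes


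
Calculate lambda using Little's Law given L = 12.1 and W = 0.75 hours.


lambda = L / W = 12.1 / 0.75 = 16.13 per hour

16.13 per hour


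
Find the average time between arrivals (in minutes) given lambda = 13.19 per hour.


Mean interarrival time = 60/lambda = 60/13.19 = 4.55 minutes

4.55 minutes


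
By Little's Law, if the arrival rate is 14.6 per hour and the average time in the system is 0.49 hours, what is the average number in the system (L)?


L = lambda * W = 14.6 * 0.49 = 7.15

7.15


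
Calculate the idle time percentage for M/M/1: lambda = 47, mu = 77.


Idle fraction = (1 - rho) * 100 = (1 - 47/77) * 100 = 39.0%

39.0%


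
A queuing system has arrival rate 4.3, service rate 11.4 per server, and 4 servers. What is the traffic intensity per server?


rho = lambda / (c * mu) = 4.3 / (4 * 11.4) = 0.0943

0.0943


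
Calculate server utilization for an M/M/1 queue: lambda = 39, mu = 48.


rho = lambda/mu = 39/48 = 0.8125

0.8125


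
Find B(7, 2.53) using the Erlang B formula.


B(N,A) = (A^N/N!) / sum(A^k/k!, k=0..N) with N=7, A=2.53 = 0.0105

0.0105


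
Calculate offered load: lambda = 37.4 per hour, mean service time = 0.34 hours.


Offered load a = lambda * E[S] = 37.4 * 0.34 = 12.72 Erlangs

12.72 Erlangs


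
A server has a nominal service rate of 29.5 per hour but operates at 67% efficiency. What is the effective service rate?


Effective rate = mu * efficiency = 29.5 * 0.67 = 19.77 per hour

19.77 per hour


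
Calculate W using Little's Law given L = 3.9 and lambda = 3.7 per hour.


W = L / lambda = 3.9 / 3.7 = 1.0541 hours

1.0541 hours


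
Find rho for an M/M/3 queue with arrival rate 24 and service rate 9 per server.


rho = lambda/(c*mu) = 24/(3*9) = 0.8889

0.8889


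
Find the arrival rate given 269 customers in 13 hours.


lambda = total arrivals / time = 269 / 13 = 20.69 per hour

20.69 per hour


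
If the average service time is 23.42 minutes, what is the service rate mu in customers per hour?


mu = 60 / avg_service_time = 60 / 23.42 = 2.56 per hour

2.56 per hour


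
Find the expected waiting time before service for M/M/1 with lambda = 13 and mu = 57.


rho = 13/57; Wq = rho/(mu - lambda) = 0.0052 hours

0.0052 hours


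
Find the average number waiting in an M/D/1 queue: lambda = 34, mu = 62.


M/D/1: Lq = rho^2 / (2*(1-rho)) where rho = 34/62; Lq = 0.33

0.33


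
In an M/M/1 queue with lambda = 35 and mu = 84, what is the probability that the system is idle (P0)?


P0 = 1 - rho = 1 - 35/84 = 0.5833

0.5833


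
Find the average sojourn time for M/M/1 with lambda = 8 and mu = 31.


W = 1/(mu - lambda) = 1/(31 - 8) = 0.0435 hours

0.0435 hours


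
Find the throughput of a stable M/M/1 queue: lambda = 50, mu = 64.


For a stable queue (lambda < mu), throughput = lambda = 50 per hour

50 per hour


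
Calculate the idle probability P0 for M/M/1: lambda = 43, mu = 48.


P0 = 1 - rho = 1 - 43/48 = 0.1042

0.1042


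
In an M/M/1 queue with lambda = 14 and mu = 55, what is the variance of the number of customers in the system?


rho = 14/55; Var(N) = rho/(1-rho)^2 = 0.46

0.46


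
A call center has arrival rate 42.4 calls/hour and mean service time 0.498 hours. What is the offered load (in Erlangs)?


Offered load a = lambda * E[S] = 42.4 * 0.498 = 21.12 Erlangs

21.12 Erlangs


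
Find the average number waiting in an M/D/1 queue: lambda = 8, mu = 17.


M/D/1: Lq = rho^2 / (2*(1-rho)) where rho = 8/17; Lq = 0.21

0.21


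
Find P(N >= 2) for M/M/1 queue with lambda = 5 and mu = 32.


P(N >= 2) = rho^2 = (5/32)^2 = 0.0244

0.0244


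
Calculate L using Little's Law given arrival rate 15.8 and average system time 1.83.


L = lambda * W = 15.8 * 1.83 = 28.91

28.91


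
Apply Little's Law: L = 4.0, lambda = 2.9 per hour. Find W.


W = L / lambda = 4.0 / 2.9 = 1.3793 hours

1.3793 hours


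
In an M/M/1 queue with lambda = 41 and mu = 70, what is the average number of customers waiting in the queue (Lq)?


rho = 41/70; Lq = rho^2/(1-rho) = 0.83

0.83


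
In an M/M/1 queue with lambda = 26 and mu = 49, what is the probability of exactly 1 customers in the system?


rho = 26/49; P(n) = (1-rho)*rho^n = (1-26/49)*(26/49)^1 = 0.2491

0.2491


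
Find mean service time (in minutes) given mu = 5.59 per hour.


Mean service time = 60/mu = 60/5.59 = 10.73 minutes

10.73 minutes


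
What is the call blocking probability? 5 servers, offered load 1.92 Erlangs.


B(N,A) = (A^N/N!) / sum(A^k/k!, k=0..N) with N=5, A=1.92 = 0.0323

0.0323


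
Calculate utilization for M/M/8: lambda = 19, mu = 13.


rho = lambda/(c*mu) = 19/(8*13) = 0.1827

0.1827


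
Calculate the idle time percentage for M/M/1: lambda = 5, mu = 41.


Idle fraction = (1 - rho) * 100 = (1 - 5/41) * 100 = 87.8%

87.8%


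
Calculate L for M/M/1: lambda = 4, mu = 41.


rho = 4/41; L = rho/(1-rho) = 0.11

0.11


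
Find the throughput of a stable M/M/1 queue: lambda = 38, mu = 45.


For a stable queue (lambda < mu), throughput = lambda = 38 per hour

38 per hour


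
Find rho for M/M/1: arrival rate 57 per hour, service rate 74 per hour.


rho = lambda/mu = 57/74 = 0.7703

0.7703


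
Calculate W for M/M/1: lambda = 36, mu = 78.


W = 1/(mu - lambda) = 1/(78 - 36) = 0.0238 hours

0.0238 hours


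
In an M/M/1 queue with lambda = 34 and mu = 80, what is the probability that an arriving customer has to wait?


P(wait) = rho = lambda/mu = 34/80 = 0.425

0.425


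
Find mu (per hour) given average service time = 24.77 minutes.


mu = 60 / avg_service_time = 60 / 24.77 = 2.42 per hour

2.42 per hour


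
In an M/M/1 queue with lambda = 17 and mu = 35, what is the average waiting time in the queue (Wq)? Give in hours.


rho = 17/35; Wq = rho/(mu - lambda) = 0.027 hours

0.027 hours


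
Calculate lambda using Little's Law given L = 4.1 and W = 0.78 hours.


lambda = L / W = 4.1 / 0.78 = 5.26 per hour

5.26 per hour


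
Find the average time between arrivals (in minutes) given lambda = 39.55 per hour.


Mean interarrival time = 60/lambda = 60/39.55 = 1.52 minutes

1.52 minutes


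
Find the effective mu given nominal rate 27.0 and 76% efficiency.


Effective rate = mu * efficiency = 27.0 * 0.76 = 20.52 per hour

20.52 per hour


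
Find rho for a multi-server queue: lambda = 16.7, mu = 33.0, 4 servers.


rho = lambda / (c * mu) = 16.7 / (4 * 33.0) = 0.1265

0.1265


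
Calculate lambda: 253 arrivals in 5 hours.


lambda = total arrivals / time = 253 / 5 = 50.6 per hour

50.6 per hour


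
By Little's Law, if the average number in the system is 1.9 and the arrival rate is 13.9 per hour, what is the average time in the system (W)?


W = L / lambda = 1.9 / 13.9 = 0.1367 hours

0.1367 hours


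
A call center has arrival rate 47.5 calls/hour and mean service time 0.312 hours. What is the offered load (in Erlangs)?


Offered load a = lambda * E[S] = 47.5 * 0.312 = 14.82 Erlangs

14.82 Erlangs


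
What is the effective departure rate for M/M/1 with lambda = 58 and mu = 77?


For a stable queue (lambda < mu), throughput = lambda = 58 per hour

58 per hour


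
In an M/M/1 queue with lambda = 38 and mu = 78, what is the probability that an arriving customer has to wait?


P(wait) = rho = lambda/mu = 38/78 = 0.4872

0.4872


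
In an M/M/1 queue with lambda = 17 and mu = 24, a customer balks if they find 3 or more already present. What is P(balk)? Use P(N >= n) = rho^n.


P(N >= 3) = rho^3 = (17/24)^3 = 0.3554

0.3554


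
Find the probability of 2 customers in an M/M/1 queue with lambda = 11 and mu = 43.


rho = 11/43; P(n) = (1-rho)*rho^n = (1-11/43)*(11/43)^2 = 0.0487

0.0487


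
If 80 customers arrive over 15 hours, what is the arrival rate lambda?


lambda = total arrivals / time = 80 / 15 = 5.33 per hour

5.33 per hour


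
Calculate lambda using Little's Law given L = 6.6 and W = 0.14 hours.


lambda = L / W = 6.6 / 0.14 = 47.14 per hour

47.14 per hour


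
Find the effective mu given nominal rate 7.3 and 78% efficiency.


Effective rate = mu * efficiency = 7.3 * 0.78 = 5.69 per hour

5.69 per hour


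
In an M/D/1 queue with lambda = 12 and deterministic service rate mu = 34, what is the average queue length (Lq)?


M/D/1: Lq = rho^2 / (2*(1-rho)) where rho = 12/34; Lq = 0.1

0.1


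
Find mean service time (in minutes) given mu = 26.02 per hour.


Mean service time = 60/mu = 60/26.02 = 2.31 minutes

2.31 minutes


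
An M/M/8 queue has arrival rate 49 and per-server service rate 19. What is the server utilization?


rho = lambda/(c*mu) = 49/(8*19) = 0.3224

0.3224


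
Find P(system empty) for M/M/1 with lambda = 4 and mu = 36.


P0 = 1 - rho = 1 - 4/36 = 0.8889

0.8889


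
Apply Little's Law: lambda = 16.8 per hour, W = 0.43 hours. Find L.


L = lambda * W = 16.8 * 0.43 = 7.22

7.22


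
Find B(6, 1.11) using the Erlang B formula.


B(N,A) = (A^N/N!) / sum(A^k/k!, k=0..N) with N=6, A=1.11 = 0.0009

0.0009


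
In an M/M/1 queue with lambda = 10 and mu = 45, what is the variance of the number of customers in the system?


rho = 10/45; Var(N) = rho/(1-rho)^2 = 0.37

0.37


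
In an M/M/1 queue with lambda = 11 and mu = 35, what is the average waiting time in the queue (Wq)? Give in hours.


rho = 11/35; Wq = rho/(mu - lambda) = 0.0131 hours

0.0131 hours


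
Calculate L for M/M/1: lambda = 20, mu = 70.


rho = 20/70; L = rho/(1-rho) = 0.4

0.4


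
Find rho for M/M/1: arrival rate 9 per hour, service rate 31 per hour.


rho = lambda/mu = 9/31 = 0.2903

0.2903


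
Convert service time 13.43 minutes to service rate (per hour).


mu = 60 / avg_service_time = 60 / 13.43 = 4.47 per hour

4.47 per hour


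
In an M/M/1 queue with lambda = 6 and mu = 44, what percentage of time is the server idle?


Idle fraction = (1 - rho) * 100 = (1 - 6/44) * 100 = 86.4%

86.4%


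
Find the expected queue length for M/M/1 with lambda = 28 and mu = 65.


rho = 28/65; Lq = rho^2/(1-rho) = 0.33

0.33


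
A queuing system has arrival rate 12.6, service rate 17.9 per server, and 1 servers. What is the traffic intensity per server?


rho = lambda / (c * mu) = 12.6 / (1 * 17.9) = 0.7039

0.7039


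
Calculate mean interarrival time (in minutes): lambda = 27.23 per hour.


Mean interarrival time = 60/lambda = 60/27.23 = 2.2 minutes

2.2 minutes


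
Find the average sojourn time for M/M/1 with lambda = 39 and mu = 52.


W = 1/(mu - lambda) = 1/(52 - 39) = 0.0769 hours

0.0769 hours


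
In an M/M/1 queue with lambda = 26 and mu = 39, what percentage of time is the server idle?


Idle fraction = (1 - rho) * 100 = (1 - 26/39) * 100 = 33.3%

33.3%


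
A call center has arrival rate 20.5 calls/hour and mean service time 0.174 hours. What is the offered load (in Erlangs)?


Offered load a = lambda * E[S] = 20.5 * 0.174 = 3.57 Erlangs

3.57 Erlangs


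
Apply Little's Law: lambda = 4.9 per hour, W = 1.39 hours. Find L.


L = lambda * W = 4.9 * 1.39 = 6.81

6.81


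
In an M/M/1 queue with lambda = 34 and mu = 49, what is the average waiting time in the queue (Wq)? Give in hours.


rho = 34/49; Wq = rho/(mu - lambda) = 0.0463 hours

0.0463 hours


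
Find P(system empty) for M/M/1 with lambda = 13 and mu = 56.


P0 = 1 - rho = 1 - 13/56 = 0.7679

0.7679


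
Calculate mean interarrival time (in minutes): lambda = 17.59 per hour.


Mean interarrival time = 60/lambda = 60/17.59 = 3.41 minutes

3.41 minutes


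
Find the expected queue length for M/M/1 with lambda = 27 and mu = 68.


rho = 27/68; Lq = rho^2/(1-rho) = 0.26

0.26


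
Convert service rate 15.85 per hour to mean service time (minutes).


Mean service time = 60/mu = 60/15.85 = 3.79 minutes

3.79 minutes


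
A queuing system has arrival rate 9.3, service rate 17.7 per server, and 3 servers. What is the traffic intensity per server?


rho = lambda / (c * mu) = 9.3 / (3 * 17.7) = 0.1751

0.1751


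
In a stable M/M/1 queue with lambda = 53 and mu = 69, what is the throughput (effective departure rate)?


For a stable queue (lambda < mu), throughput = lambda = 53 per hour

53 per hour


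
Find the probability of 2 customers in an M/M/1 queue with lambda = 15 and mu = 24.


rho = 15/24; P(n) = (1-rho)*rho^n = (1-15/24)*(15/24)^2 = 0.1465

0.1465


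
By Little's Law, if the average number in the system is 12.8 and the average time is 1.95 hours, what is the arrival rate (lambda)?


lambda = L / W = 12.8 / 1.95 = 6.56 per hour

6.56 per hour


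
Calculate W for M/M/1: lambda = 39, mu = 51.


W = 1/(mu - lambda) = 1/(51 - 39) = 0.0833 hours

0.0833 hours


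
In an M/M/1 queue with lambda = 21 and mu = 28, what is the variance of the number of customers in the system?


rho = 21/28; Var(N) = rho/(1-rho)^2 = 12.0

12.0


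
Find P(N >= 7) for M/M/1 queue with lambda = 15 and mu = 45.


P(N >= 7) = rho^7 = (15/45)^7 = 0.0005

0.0005


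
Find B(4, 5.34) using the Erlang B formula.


B(N,A) = (A^N/N!) / sum(A^k/k!, k=0..N) with N=4, A=5.34 = 0.4243

0.4243


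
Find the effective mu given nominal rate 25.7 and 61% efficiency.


Effective rate = mu * efficiency = 25.7 * 0.61 = 15.68 per hour

15.68 per hour


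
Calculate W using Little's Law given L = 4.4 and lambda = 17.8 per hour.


W = L / lambda = 4.4 / 17.8 = 0.2472 hours

0.2472 hours


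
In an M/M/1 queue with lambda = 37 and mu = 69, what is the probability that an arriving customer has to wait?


P(wait) = rho = lambda/mu = 37/69 = 0.5362

0.5362


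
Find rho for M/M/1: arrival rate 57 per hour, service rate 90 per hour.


rho = lambda/mu = 57/90 = 0.6333

0.6333


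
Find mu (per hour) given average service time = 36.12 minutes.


mu = 60 / avg_service_time = 60 / 36.12 = 1.66 per hour

1.66 per hour


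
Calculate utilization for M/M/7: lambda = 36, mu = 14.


rho = lambda/(c*mu) = 36/(7*14) = 0.3673

0.3673


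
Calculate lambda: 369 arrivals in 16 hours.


lambda = total arrivals / time = 369 / 16 = 23.06 per hour

23.06 per hour


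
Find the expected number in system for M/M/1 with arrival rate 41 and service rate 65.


rho = 41/65; L = rho/(1-rho) = 1.71

1.71


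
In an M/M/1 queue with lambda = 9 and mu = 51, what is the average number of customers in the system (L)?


rho = 9/51; L = rho/(1-rho) = 0.21

0.21


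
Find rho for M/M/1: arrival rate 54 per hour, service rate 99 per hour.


rho = lambda/mu = 54/99 = 0.5455

0.5455


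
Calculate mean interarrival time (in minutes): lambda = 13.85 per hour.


Mean interarrival time = 60/lambda = 60/13.85 = 4.33 minutes

4.33 minutes


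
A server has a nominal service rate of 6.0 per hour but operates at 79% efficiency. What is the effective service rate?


Effective rate = mu * efficiency = 6.0 * 0.79 = 4.74 per hour

4.74 per hour


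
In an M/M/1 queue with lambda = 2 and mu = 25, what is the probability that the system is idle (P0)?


P0 = 1 - rho = 1 - 2/25 = 0.92

0.92


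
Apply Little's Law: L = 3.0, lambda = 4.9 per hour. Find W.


W = L / lambda = 3.0 / 4.9 = 0.6122 hours

0.6122 hours


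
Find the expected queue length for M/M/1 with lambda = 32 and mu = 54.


rho = 32/54; Lq = rho^2/(1-rho) = 0.86

0.86


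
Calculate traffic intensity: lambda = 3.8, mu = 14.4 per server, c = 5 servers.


rho = lambda / (c * mu) = 3.8 / (5 * 14.4) = 0.0528

0.0528


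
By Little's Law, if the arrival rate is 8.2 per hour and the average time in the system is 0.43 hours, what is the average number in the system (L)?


L = lambda * W = 8.2 * 0.43 = 3.53

3.53


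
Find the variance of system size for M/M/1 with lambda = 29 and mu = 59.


rho = 29/59; Var(N) = rho/(1-rho)^2 = 1.9

1.9


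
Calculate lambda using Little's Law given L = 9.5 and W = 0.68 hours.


lambda = L / W = 9.5 / 0.68 = 13.97 per hour

13.97 per hour


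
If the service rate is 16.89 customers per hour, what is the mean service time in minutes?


Mean service time = 60/mu = 60/16.89 = 3.55 minutes

3.55 minutes


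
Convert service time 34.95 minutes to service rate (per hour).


mu = 60 / avg_service_time = 60 / 34.95 = 1.72 per hour

1.72 per hour


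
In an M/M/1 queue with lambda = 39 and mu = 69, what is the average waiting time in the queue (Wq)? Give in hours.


rho = 39/69; Wq = rho/(mu - lambda) = 0.0188 hours

0.0188 hours


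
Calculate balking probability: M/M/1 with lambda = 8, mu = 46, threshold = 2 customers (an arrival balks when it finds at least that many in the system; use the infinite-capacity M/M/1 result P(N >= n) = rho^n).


P(N >= 2) = rho^2 = (8/46)^2 = 0.0302

0.0302


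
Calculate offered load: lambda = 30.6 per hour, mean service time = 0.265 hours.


Offered load a = lambda * E[S] = 30.6 * 0.265 = 8.11 Erlangs

8.11 Erlangs


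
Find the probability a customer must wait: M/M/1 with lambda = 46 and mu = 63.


P(wait) = rho = lambda/mu = 46/63 = 0.7302

0.7302


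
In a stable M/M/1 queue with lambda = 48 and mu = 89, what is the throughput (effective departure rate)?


For a stable queue (lambda < mu), throughput = lambda = 48 per hour

48 per hour


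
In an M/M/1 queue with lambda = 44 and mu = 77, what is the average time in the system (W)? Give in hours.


W = 1/(mu - lambda) = 1/(77 - 44) = 0.0303 hours

0.0303 hours


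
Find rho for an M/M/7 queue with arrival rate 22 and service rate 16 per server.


rho = lambda/(c*mu) = 22/(7*16) = 0.1964

0.1964


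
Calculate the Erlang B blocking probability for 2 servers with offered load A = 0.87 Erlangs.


B(N,A) = (A^N/N!) / sum(A^k/k!, k=0..N) with N=2, A=0.87 = 0.1683

0.1683


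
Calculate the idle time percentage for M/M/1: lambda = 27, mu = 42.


Idle fraction = (1 - rho) * 100 = (1 - 27/42) * 100 = 35.7%

35.7%


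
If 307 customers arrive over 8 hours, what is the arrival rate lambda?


lambda = total arrivals / time = 307 / 8 = 38.38 per hour

38.38 per hour


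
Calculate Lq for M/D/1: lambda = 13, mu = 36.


M/D/1: Lq = rho^2 / (2*(1-rho)) where rho = 13/36; Lq = 0.1

0.1


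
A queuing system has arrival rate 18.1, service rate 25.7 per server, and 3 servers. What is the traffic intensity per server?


rho = lambda / (c * mu) = 18.1 / (3 * 25.7) = 0.2348

0.2348


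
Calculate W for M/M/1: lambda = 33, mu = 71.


W = 1/(mu - lambda) = 1/(71 - 33) = 0.0263 hours

0.0263 hours


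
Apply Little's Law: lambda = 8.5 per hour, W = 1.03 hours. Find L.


L = lambda * W = 8.5 * 1.03 = 8.76

8.76


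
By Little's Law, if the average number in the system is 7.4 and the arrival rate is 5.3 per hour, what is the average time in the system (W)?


W = L / lambda = 7.4 / 5.3 = 1.3962 hours

1.3962 hours


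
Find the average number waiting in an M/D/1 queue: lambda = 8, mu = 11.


M/D/1: Lq = rho^2 / (2*(1-rho)) where rho = 8/11; Lq = 0.97

0.97


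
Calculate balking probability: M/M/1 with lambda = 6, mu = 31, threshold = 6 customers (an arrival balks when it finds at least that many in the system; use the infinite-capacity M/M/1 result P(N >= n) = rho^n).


P(N >= 6) = rho^6 = (6/31)^6 = 0.0001

0.0001


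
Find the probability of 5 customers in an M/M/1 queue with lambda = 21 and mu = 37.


rho = 21/37; P(n) = (1-rho)*rho^n = (1-21/37)*(21/37)^5 = 0.0255

0.0255


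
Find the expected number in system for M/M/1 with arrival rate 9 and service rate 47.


rho = 9/47; L = rho/(1-rho) = 0.24

0.24


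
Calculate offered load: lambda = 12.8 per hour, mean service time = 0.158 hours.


Offered load a = lambda * E[S] = 12.8 * 0.158 = 2.02 Erlangs

2.02 Erlangs


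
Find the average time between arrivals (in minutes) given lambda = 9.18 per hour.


Mean interarrival time = 60/lambda = 60/9.18 = 6.54 minutes

6.54 minutes


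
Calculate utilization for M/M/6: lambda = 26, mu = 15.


rho = lambda/(c*mu) = 26/(6*15) = 0.2889

0.2889


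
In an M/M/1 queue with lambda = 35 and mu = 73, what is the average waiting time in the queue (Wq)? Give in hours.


rho = 35/73; Wq = rho/(mu - lambda) = 0.0126 hours

0.0126 hours


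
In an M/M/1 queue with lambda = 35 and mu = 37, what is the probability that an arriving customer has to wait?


P(wait) = rho = lambda/mu = 35/37 = 0.9459

0.9459


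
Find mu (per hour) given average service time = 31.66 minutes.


mu = 60 / avg_service_time = 60 / 31.66 = 1.9 per hour

1.9 per hour


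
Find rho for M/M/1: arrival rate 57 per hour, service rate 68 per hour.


rho = lambda/mu = 57/68 = 0.8382

0.8382


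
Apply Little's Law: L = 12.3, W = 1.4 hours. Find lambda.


lambda = L / W = 12.3 / 1.4 = 8.79 per hour

8.79 per hour


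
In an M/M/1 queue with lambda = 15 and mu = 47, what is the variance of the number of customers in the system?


rho = 15/47; Var(N) = rho/(1-rho)^2 = 0.69

0.69


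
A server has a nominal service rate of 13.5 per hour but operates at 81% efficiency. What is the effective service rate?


Effective rate = mu * efficiency = 13.5 * 0.81 = 10.94 per hour

10.94 per hour


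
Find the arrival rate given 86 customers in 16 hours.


lambda = total arrivals / time = 86 / 16 = 5.38 per hour

5.38 per hour


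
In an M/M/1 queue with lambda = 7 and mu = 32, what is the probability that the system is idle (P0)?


P0 = 1 - rho = 1 - 7/32 = 0.7813

0.7813


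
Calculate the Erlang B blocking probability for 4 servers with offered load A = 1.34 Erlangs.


B(N,A) = (A^N/N!) / sum(A^k/k!, k=0..N) with N=4, A=1.34 = 0.0356

0.0356


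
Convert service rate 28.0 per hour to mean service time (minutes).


Mean service time = 60/mu = 60/28.0 = 2.14 minutes

2.14 minutes


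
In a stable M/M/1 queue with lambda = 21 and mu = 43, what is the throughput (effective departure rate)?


For a stable queue (lambda < mu), throughput = lambda = 21 per hour

21 per hour


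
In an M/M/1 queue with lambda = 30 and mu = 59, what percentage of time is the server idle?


Idle fraction = (1 - rho) * 100 = (1 - 30/59) * 100 = 49.2%

49.2%


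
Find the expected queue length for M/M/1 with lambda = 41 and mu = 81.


rho = 41/81; Lq = rho^2/(1-rho) = 0.52

0.52


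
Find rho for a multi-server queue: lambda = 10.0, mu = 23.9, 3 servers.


rho = lambda / (c * mu) = 10.0 / (3 * 23.9) = 0.1395

0.1395


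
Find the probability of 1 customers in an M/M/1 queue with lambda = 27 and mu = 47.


rho = 27/47; P(n) = (1-rho)*rho^n = (1-27/47)*(27/47)^1 = 0.2445

0.2445


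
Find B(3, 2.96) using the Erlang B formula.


B(N,A) = (A^N/N!) / sum(A^k/k!, k=0..N) with N=3, A=2.96 = 0.3413

0.3413


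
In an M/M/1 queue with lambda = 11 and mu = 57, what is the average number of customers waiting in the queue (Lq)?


rho = 11/57; Lq = rho^2/(1-rho) = 0.05

0.05


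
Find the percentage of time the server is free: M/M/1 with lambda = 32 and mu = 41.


Idle fraction = (1 - rho) * 100 = (1 - 32/41) * 100 = 22.0%

22.0%


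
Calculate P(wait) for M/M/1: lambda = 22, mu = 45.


P(wait) = rho = lambda/mu = 22/45 = 0.4889

0.4889


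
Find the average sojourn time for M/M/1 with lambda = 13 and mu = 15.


W = 1/(mu - lambda) = 1/(15 - 13) = 0.5 hours

0.5 hours


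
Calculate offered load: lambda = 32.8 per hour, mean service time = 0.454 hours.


Offered load a = lambda * E[S] = 32.8 * 0.454 = 14.89 Erlangs

14.89 Erlangs


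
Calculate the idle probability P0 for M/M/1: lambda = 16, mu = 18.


P0 = 1 - rho = 1 - 16/18 = 0.1111

0.1111


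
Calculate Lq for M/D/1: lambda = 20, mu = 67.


M/D/1: Lq = rho^2 / (2*(1-rho)) where rho = 20/67; Lq = 0.06

0.06


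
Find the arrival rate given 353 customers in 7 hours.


lambda = total arrivals / time = 353 / 7 = 50.43 per hour

50.43 per hour


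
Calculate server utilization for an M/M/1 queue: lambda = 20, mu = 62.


rho = lambda/mu = 20/62 = 0.3226

0.3226


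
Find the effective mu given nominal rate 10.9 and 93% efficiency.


Effective rate = mu * efficiency = 10.9 * 0.93 = 10.14 per hour

10.14 per hour


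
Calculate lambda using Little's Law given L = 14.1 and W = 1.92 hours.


lambda = L / W = 14.1 / 1.92 = 7.34 per hour

7.34 per hour


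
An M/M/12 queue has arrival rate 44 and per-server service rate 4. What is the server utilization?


rho = lambda/(c*mu) = 44/(12*4) = 0.9167

0.9167


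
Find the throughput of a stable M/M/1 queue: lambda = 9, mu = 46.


For a stable queue (lambda < mu), throughput = lambda = 9 per hour

9 per hour


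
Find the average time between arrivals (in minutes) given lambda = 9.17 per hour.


Mean interarrival time = 60/lambda = 60/9.17 = 6.54 minutes

6.54 minutes


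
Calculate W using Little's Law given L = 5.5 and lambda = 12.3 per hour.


W = L / lambda = 5.5 / 12.3 = 0.4472 hours

0.4472 hours


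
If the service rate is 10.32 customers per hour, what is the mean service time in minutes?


Mean service time = 60/mu = 60/10.32 = 5.81 minutes

5.81 minutes


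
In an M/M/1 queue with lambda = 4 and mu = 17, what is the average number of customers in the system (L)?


rho = 4/17; L = rho/(1-rho) = 0.31

0.31


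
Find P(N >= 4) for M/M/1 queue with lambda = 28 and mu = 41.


P(N >= 4) = rho^4 = (28/41)^4 = 0.2175

0.2175


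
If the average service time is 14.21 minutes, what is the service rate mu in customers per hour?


mu = 60 / avg_service_time = 60 / 14.21 = 4.22 per hour

4.22 per hour


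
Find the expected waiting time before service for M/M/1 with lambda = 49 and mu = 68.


rho = 49/68; Wq = rho/(mu - lambda) = 0.0379 hours

0.0379 hours


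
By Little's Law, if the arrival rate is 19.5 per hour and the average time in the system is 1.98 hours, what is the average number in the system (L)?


L = lambda * W = 19.5 * 1.98 = 38.61

38.61


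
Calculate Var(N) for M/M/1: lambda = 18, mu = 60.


rho = 18/60; Var(N) = rho/(1-rho)^2 = 0.61

0.61


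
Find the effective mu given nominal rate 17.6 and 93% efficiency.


Effective rate = mu * efficiency = 17.6 * 0.93 = 16.37 per hour

16.37 per hour


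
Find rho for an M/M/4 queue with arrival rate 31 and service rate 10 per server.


rho = lambda/(c*mu) = 31/(4*10) = 0.775

0.775


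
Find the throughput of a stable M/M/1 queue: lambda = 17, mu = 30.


For a stable queue (lambda < mu), throughput = lambda = 17 per hour

17 per hour


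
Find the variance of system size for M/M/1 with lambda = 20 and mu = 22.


rho = 20/22; Var(N) = rho/(1-rho)^2 = 110.0

110.0


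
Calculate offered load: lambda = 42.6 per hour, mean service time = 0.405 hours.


Offered load a = lambda * E[S] = 42.6 * 0.405 = 17.25 Erlangs

17.25 Erlangs


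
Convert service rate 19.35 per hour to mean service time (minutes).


Mean service time = 60/mu = 60/19.35 = 3.1 minutes

3.1 minutes


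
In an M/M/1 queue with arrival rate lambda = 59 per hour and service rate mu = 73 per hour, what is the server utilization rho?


rho = lambda/mu = 59/73 = 0.8082

0.8082


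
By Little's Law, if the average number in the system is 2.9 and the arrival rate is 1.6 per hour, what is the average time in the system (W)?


W = L / lambda = 2.9 / 1.6 = 1.8125 hours

1.8125 hours


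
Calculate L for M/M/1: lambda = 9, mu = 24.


rho = 9/24; L = rho/(1-rho) = 0.6

0.6


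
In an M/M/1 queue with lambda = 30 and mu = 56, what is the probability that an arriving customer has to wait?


P(wait) = rho = lambda/mu = 30/56 = 0.5357

0.5357


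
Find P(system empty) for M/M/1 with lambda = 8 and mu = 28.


P0 = 1 - rho = 1 - 8/28 = 0.7143

0.7143


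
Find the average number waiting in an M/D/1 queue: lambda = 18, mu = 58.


M/D/1: Lq = rho^2 / (2*(1-rho)) where rho = 18/58; Lq = 0.07

0.07


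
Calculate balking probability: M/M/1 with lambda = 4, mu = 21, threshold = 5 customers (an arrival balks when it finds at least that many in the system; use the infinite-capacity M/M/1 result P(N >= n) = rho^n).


P(N >= 5) = rho^5 = (4/21)^5 = 0.0003

0.0003


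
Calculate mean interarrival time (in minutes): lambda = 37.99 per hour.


Mean interarrival time = 60/lambda = 60/37.99 = 1.58 minutes

1.58 minutes


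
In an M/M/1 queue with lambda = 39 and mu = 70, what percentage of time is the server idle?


Idle fraction = (1 - rho) * 100 = (1 - 39/70) * 100 = 44.3%

44.3%


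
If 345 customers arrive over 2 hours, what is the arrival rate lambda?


lambda = total arrivals / time = 345 / 2 = 172.5 per hour

172.5 per hour


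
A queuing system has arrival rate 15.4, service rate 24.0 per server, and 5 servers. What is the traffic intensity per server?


rho = lambda / (c * mu) = 15.4 / (5 * 24.0) = 0.1283

0.1283


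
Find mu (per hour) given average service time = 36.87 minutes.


mu = 60 / avg_service_time = 60 / 36.87 = 1.63 per hour

1.63 per hour


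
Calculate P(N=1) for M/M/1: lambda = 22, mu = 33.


rho = 22/33; P(n) = (1-rho)*rho^n = (1-22/33)*(22/33)^1 = 0.2222

0.2222


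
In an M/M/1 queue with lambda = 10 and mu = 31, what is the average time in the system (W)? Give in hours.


W = 1/(mu - lambda) = 1/(31 - 10) = 0.0476 hours

0.0476 hours


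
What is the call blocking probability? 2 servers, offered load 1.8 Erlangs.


B(N,A) = (A^N/N!) / sum(A^k/k!, k=0..N) with N=2, A=1.8 = 0.3665

0.3665


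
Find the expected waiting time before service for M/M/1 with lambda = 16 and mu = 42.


rho = 16/42; Wq = rho/(mu - lambda) = 0.0147 hours

0.0147 hours


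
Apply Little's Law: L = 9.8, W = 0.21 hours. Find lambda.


lambda = L / W = 9.8 / 0.21 = 46.67 per hour

46.67 per hour


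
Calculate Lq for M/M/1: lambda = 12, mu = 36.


rho = 12/36; Lq = rho^2/(1-rho) = 0.17

0.17


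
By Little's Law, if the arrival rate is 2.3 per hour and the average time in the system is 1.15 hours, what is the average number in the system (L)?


L = lambda * W = 2.3 * 1.15 = 2.65

2.65


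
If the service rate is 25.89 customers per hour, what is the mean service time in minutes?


Mean service time = 60/mu = 60/25.89 = 2.32 minutes

2.32 minutes


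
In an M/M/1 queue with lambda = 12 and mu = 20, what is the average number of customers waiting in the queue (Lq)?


rho = 12/20; Lq = rho^2/(1-rho) = 0.9

0.9


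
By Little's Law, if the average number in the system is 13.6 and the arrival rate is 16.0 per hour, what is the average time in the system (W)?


W = L / lambda = 13.6 / 16.0 = 0.85 hours

0.85 hours


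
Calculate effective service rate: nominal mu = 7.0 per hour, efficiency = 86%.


Effective rate = mu * efficiency = 7.0 * 0.86 = 6.02 per hour

6.02 per hour


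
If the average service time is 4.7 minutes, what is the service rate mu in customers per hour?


mu = 60 / avg_service_time = 60 / 4.7 = 12.77 per hour

12.77 per hour


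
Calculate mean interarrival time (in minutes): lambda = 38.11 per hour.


Mean interarrival time = 60/lambda = 60/38.11 = 1.57 minutes

1.57 minutes


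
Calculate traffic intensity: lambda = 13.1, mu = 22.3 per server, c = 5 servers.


rho = lambda / (c * mu) = 13.1 / (5 * 22.3) = 0.1175

0.1175


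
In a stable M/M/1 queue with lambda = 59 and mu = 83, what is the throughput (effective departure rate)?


For a stable queue (lambda < mu), throughput = lambda = 59 per hour

59 per hour


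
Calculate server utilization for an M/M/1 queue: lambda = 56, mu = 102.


rho = lambda/mu = 56/102 = 0.549

0.549


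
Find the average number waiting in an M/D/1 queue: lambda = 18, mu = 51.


M/D/1: Lq = rho^2 / (2*(1-rho)) where rho = 18/51; Lq = 0.1

0.1


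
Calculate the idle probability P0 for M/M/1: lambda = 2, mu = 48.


P0 = 1 - rho = 1 - 2/48 = 0.9583

0.9583


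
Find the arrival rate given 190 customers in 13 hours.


lambda = total arrivals / time = 190 / 13 = 14.62 per hour

14.62 per hour


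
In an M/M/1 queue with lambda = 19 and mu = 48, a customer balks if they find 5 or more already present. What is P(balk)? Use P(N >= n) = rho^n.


P(N >= 5) = rho^5 = (19/48)^5 = 0.0097

0.0097


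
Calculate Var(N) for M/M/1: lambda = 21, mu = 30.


rho = 21/30; Var(N) = rho/(1-rho)^2 = 7.78

7.78


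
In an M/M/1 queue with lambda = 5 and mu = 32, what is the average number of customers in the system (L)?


rho = 5/32; L = rho/(1-rho) = 0.19

0.19


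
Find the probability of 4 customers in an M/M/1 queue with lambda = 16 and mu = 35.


rho = 16/35; P(n) = (1-rho)*rho^n = (1-16/35)*(16/35)^4 = 0.0237

0.0237


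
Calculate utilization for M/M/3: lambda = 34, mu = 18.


rho = lambda/(c*mu) = 34/(3*18) = 0.6296

0.6296


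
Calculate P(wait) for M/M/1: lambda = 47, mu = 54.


P(wait) = rho = lambda/mu = 47/54 = 0.8704

0.8704


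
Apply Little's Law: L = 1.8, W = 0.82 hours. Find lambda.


lambda = L / W = 1.8 / 0.82 = 2.2 per hour

2.2 per hour


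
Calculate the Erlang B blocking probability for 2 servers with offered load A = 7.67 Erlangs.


B(N,A) = (A^N/N!) / sum(A^k/k!, k=0..N) with N=2, A=7.67 = 0.7723

0.7723


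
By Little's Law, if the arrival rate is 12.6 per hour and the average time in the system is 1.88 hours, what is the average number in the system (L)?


L = lambda * W = 12.6 * 1.88 = 23.69

23.69


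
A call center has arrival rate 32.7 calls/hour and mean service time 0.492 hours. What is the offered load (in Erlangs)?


Offered load a = lambda * E[S] = 32.7 * 0.492 = 16.09 Erlangs

16.09 Erlangs


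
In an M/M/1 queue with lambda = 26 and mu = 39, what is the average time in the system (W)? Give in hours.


W = 1/(mu - lambda) = 1/(39 - 26) = 0.0769 hours

0.0769 hours


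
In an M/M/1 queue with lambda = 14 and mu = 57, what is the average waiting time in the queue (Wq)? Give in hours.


rho = 14/57; Wq = rho/(mu - lambda) = 0.0057 hours

0.0057 hours


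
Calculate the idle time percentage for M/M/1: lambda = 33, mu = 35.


Idle fraction = (1 - rho) * 100 = (1 - 33/35) * 100 = 5.7%

5.7%


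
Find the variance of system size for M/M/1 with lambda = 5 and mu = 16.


rho = 5/16; Var(N) = rho/(1-rho)^2 = 0.66

0.66


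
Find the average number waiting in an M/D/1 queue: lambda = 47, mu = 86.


M/D/1: Lq = rho^2 / (2*(1-rho)) where rho = 47/86; Lq = 0.33

0.33


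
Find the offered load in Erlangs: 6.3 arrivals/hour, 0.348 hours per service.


Offered load a = lambda * E[S] = 6.3 * 0.348 = 2.19 Erlangs

2.19 Erlangs


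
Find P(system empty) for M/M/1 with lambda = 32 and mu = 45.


P0 = 1 - rho = 1 - 32/45 = 0.2889

0.2889


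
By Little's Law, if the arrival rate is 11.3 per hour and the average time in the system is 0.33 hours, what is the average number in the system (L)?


L = lambda * W = 11.3 * 0.33 = 3.73

3.73


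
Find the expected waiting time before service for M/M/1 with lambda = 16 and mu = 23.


rho = 16/23; Wq = rho/(mu - lambda) = 0.0994 hours

0.0994 hours


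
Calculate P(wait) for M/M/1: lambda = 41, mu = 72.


P(wait) = rho = lambda/mu = 41/72 = 0.5694

0.5694


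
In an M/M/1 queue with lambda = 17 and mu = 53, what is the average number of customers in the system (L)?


rho = 17/53; L = rho/(1-rho) = 0.47

0.47


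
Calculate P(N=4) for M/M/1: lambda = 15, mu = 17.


rho = 15/17; P(n) = (1-rho)*rho^n = (1-15/17)*(15/17)^4 = 0.0713

0.0713


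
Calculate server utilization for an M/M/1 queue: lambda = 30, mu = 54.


rho = lambda/mu = 30/54 = 0.5556

0.5556


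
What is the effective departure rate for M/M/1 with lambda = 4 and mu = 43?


For a stable queue (lambda < mu), throughput = lambda = 4 per hour

4 per hour


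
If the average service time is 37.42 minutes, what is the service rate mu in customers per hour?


mu = 60 / avg_service_time = 60 / 37.42 = 1.6 per hour

1.6 per hour


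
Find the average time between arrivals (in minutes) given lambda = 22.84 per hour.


Mean interarrival time = 60/lambda = 60/22.84 = 2.63 minutes

2.63 minutes
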